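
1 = 1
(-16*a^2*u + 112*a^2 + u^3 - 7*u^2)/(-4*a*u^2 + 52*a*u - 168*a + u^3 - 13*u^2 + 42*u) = (4*a + u)/(u - 6)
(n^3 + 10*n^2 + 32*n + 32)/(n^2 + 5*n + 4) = (n^2 + 6*n + 8)/(n + 1)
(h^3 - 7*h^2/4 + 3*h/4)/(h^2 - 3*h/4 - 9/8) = 2*h*(-4*h^2 + 7*h - 3)/(-8*h^2 + 6*h + 9)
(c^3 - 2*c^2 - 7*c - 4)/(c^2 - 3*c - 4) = c + 1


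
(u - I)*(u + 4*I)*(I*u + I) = I*u^3 - 3*u^2 + I*u^2 - 3*u + 4*I*u + 4*I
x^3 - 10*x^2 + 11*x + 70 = (x - 7)*(x - 5)*(x + 2)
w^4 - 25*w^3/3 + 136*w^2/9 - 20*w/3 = w*(w - 6)*(w - 5/3)*(w - 2/3)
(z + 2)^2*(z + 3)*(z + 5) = z^4 + 12*z^3 + 51*z^2 + 92*z + 60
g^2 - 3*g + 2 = (g - 2)*(g - 1)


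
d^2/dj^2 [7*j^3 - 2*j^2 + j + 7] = 42*j - 4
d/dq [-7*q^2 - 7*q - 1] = -14*q - 7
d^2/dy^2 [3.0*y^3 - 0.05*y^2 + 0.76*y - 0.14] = 18.0*y - 0.1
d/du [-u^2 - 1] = -2*u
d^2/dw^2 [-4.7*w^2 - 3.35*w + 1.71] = -9.40000000000000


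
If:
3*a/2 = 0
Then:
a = 0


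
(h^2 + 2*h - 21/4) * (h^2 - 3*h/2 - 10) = h^4 + h^3/2 - 73*h^2/4 - 97*h/8 + 105/2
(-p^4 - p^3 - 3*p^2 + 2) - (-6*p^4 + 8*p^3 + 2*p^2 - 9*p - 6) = 5*p^4 - 9*p^3 - 5*p^2 + 9*p + 8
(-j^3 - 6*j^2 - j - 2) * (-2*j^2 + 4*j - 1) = 2*j^5 + 8*j^4 - 21*j^3 + 6*j^2 - 7*j + 2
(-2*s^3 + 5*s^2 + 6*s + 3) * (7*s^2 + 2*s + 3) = -14*s^5 + 31*s^4 + 46*s^3 + 48*s^2 + 24*s + 9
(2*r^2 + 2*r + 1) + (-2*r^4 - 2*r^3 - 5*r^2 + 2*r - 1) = -2*r^4 - 2*r^3 - 3*r^2 + 4*r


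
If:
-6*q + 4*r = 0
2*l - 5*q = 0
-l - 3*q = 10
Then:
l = -50/11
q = -20/11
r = -30/11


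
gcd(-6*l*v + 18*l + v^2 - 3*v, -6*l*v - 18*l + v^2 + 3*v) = -6*l + v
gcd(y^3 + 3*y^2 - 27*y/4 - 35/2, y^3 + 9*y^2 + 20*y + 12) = y + 2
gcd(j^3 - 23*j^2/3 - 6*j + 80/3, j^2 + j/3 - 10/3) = j^2 + j/3 - 10/3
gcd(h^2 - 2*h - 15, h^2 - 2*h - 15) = h^2 - 2*h - 15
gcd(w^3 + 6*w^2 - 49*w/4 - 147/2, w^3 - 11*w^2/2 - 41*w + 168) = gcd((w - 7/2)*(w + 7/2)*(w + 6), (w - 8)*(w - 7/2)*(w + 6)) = w^2 + 5*w/2 - 21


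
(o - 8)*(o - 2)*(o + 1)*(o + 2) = o^4 - 7*o^3 - 12*o^2 + 28*o + 32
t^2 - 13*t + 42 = (t - 7)*(t - 6)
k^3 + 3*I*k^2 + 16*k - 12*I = (k - 2*I)*(k - I)*(k + 6*I)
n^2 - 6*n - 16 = (n - 8)*(n + 2)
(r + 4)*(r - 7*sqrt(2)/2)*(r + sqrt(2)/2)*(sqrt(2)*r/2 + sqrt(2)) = sqrt(2)*r^4/2 - 3*r^3 + 3*sqrt(2)*r^3 - 18*r^2 + 9*sqrt(2)*r^2/4 - 24*r - 21*sqrt(2)*r/2 - 14*sqrt(2)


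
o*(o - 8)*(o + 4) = o^3 - 4*o^2 - 32*o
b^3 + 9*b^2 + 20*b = b*(b + 4)*(b + 5)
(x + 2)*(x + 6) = x^2 + 8*x + 12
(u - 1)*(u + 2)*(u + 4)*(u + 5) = u^4 + 10*u^3 + 27*u^2 + 2*u - 40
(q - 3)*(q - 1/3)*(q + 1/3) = q^3 - 3*q^2 - q/9 + 1/3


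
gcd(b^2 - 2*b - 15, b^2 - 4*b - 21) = b + 3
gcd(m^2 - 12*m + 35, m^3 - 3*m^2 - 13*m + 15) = m - 5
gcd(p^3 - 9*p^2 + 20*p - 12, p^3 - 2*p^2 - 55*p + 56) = p - 1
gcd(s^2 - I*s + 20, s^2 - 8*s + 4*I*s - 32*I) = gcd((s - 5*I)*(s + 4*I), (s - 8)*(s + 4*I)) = s + 4*I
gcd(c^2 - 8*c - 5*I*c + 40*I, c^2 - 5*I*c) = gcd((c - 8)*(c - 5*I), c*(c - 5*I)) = c - 5*I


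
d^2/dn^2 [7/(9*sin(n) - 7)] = 63*(-9*sin(n)^2 - 7*sin(n) + 18)/(9*sin(n) - 7)^3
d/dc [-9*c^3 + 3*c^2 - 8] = 3*c*(2 - 9*c)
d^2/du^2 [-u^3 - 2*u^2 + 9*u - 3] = -6*u - 4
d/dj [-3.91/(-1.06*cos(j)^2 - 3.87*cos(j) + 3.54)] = (8.2892*cos(j) + 15.1317)*sin(j)/(1.06*cos(j)^2 + 3.87*cos(j) - 3.54)^2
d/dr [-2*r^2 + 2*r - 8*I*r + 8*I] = -4*r + 2 - 8*I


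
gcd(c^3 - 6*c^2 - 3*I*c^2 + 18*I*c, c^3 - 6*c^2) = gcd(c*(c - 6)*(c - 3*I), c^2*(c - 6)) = c^2 - 6*c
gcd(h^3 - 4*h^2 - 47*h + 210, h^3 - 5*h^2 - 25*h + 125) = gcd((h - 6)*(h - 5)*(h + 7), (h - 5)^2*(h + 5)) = h - 5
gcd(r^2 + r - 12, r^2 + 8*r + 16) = r + 4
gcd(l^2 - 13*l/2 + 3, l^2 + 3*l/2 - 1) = l - 1/2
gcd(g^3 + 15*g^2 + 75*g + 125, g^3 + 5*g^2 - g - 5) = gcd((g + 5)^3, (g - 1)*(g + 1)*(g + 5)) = g + 5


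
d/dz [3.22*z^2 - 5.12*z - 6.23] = 6.44*z - 5.12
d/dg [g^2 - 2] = 2*g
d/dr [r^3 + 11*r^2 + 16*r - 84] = 3*r^2 + 22*r + 16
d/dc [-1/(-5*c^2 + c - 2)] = (1 - 10*c)/(5*c^2 - c + 2)^2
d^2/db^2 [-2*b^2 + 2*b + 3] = -4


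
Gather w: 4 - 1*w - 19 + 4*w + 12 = 3*w - 3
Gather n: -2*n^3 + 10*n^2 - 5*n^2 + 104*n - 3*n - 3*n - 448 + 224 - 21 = -2*n^3 + 5*n^2 + 98*n - 245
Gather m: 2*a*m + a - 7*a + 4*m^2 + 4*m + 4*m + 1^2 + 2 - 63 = -6*a + 4*m^2 + m*(2*a + 8) - 60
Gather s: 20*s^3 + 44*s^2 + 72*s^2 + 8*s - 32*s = 20*s^3 + 116*s^2 - 24*s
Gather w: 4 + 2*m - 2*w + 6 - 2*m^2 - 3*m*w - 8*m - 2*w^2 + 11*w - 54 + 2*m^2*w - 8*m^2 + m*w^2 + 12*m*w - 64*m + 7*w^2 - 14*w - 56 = -10*m^2 - 70*m + w^2*(m + 5) + w*(2*m^2 + 9*m - 5) - 100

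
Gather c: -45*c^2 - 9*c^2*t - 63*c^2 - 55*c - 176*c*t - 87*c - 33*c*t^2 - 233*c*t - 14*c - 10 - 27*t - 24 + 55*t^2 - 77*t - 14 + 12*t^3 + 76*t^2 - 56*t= c^2*(-9*t - 108) + c*(-33*t^2 - 409*t - 156) + 12*t^3 + 131*t^2 - 160*t - 48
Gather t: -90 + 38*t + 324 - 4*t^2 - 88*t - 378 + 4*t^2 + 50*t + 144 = 0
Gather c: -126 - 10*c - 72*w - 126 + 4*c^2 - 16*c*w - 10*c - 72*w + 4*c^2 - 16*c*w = 8*c^2 + c*(-32*w - 20) - 144*w - 252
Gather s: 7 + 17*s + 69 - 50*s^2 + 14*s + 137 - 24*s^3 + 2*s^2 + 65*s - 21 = -24*s^3 - 48*s^2 + 96*s + 192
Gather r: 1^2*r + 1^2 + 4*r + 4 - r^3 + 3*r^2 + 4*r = -r^3 + 3*r^2 + 9*r + 5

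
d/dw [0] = 0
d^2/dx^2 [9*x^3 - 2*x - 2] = 54*x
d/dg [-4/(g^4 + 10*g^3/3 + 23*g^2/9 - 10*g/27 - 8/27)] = 216*(54*g^3 + 135*g^2 + 69*g - 5)/(27*g^4 + 90*g^3 + 69*g^2 - 10*g - 8)^2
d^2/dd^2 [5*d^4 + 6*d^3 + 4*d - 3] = 12*d*(5*d + 3)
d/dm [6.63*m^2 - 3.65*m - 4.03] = 13.26*m - 3.65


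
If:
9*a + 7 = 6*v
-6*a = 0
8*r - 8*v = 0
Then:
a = 0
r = 7/6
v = 7/6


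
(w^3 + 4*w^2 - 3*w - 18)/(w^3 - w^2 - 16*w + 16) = (w^3 + 4*w^2 - 3*w - 18)/(w^3 - w^2 - 16*w + 16)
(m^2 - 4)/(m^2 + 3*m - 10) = (m + 2)/(m + 5)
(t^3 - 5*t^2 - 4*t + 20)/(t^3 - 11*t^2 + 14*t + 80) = (t - 2)/(t - 8)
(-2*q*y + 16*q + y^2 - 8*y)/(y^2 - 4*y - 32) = (-2*q + y)/(y + 4)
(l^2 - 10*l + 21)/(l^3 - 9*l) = (l - 7)/(l*(l + 3))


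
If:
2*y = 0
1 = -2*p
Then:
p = -1/2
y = 0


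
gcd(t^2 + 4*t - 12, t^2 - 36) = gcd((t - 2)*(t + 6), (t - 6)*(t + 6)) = t + 6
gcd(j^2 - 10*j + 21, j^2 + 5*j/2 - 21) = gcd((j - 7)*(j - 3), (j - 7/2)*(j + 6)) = 1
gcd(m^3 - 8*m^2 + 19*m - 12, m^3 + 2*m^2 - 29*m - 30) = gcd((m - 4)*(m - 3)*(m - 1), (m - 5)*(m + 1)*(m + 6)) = 1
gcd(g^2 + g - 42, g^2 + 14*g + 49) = g + 7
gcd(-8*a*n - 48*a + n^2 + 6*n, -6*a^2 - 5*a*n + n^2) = 1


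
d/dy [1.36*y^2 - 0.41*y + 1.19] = 2.72*y - 0.41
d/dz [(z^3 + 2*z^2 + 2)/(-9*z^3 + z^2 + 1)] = 19*z^2*(z^2 + 3)/(81*z^6 - 18*z^5 + z^4 - 18*z^3 + 2*z^2 + 1)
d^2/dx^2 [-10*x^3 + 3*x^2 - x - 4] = 6 - 60*x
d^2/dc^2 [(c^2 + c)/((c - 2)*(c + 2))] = 2*(c^3 + 12*c^2 + 12*c + 16)/(c^6 - 12*c^4 + 48*c^2 - 64)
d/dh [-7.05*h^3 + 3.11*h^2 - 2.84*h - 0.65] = -21.15*h^2 + 6.22*h - 2.84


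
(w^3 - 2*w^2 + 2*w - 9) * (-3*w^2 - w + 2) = -3*w^5 + 5*w^4 - 2*w^3 + 21*w^2 + 13*w - 18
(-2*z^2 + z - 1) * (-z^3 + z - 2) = 2*z^5 - z^4 - z^3 + 5*z^2 - 3*z + 2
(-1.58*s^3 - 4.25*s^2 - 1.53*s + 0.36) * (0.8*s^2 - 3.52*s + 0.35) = -1.264*s^5 + 2.1616*s^4 + 13.183*s^3 + 4.1861*s^2 - 1.8027*s + 0.126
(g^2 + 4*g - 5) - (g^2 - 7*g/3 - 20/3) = 19*g/3 + 5/3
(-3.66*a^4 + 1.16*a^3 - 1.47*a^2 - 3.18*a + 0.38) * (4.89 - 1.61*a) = 5.8926*a^5 - 19.765*a^4 + 8.0391*a^3 - 2.0685*a^2 - 16.162*a + 1.8582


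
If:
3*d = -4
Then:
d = -4/3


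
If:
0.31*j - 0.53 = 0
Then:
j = 1.71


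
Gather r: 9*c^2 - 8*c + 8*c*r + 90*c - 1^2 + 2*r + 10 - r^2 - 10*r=9*c^2 + 82*c - r^2 + r*(8*c - 8) + 9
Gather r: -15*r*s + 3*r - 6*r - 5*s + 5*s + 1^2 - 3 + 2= r*(-15*s - 3)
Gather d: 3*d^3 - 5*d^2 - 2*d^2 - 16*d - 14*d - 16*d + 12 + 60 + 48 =3*d^3 - 7*d^2 - 46*d + 120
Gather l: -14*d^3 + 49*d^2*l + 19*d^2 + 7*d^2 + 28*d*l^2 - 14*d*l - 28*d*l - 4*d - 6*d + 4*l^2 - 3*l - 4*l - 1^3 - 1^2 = -14*d^3 + 26*d^2 - 10*d + l^2*(28*d + 4) + l*(49*d^2 - 42*d - 7) - 2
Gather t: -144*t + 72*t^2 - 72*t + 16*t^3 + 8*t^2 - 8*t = 16*t^3 + 80*t^2 - 224*t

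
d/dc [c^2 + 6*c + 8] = 2*c + 6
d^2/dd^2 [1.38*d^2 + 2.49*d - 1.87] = 2.76000000000000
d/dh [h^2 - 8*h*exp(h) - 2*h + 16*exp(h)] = -8*h*exp(h) + 2*h + 8*exp(h) - 2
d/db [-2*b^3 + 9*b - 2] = 9 - 6*b^2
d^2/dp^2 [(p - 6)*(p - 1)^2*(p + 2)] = 12*p^2 - 36*p - 6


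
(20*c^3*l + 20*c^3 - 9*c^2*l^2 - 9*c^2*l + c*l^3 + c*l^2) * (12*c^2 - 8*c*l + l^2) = 240*c^5*l + 240*c^5 - 268*c^4*l^2 - 268*c^4*l + 104*c^3*l^3 + 104*c^3*l^2 - 17*c^2*l^4 - 17*c^2*l^3 + c*l^5 + c*l^4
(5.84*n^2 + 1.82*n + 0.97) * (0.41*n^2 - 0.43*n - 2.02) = 2.3944*n^4 - 1.765*n^3 - 12.1817*n^2 - 4.0935*n - 1.9594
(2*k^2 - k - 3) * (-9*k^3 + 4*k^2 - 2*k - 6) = -18*k^5 + 17*k^4 + 19*k^3 - 22*k^2 + 12*k + 18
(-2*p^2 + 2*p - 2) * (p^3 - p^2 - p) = -2*p^5 + 4*p^4 - 2*p^3 + 2*p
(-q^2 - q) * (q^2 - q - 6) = -q^4 + 7*q^2 + 6*q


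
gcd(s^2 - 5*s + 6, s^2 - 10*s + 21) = s - 3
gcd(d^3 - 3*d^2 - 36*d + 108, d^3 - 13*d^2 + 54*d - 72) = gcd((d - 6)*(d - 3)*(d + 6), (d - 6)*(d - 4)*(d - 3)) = d^2 - 9*d + 18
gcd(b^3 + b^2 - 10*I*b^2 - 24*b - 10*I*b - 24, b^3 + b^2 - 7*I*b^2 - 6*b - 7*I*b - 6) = b^2 + b*(1 - 6*I) - 6*I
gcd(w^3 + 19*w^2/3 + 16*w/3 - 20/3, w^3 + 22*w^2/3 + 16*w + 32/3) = w + 2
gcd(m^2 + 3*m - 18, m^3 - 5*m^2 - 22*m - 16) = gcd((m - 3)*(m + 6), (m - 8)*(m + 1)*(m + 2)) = 1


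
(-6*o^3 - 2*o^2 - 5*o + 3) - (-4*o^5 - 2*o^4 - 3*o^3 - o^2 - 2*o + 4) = 4*o^5 + 2*o^4 - 3*o^3 - o^2 - 3*o - 1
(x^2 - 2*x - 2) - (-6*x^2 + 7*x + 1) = 7*x^2 - 9*x - 3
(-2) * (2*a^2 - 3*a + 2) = -4*a^2 + 6*a - 4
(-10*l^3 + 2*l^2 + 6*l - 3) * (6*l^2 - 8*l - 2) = -60*l^5 + 92*l^4 + 40*l^3 - 70*l^2 + 12*l + 6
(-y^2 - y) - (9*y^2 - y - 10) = 10 - 10*y^2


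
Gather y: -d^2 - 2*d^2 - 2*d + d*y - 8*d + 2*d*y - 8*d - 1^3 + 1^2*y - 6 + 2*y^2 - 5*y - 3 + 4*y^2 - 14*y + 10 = -3*d^2 - 18*d + 6*y^2 + y*(3*d - 18)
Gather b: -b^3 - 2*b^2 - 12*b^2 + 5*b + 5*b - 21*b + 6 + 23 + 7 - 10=-b^3 - 14*b^2 - 11*b + 26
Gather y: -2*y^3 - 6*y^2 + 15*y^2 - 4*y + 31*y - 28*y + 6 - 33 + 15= -2*y^3 + 9*y^2 - y - 12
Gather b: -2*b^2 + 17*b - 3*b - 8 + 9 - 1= -2*b^2 + 14*b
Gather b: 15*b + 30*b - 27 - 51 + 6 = 45*b - 72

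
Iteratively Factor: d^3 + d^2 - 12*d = (d + 4)*(d^2 - 3*d) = d*(d + 4)*(d - 3)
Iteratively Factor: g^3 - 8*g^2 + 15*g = (g - 5)*(g^2 - 3*g) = (g - 5)*(g - 3)*(g)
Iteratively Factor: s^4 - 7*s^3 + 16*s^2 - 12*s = (s - 2)*(s^3 - 5*s^2 + 6*s) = (s - 3)*(s - 2)*(s^2 - 2*s) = s*(s - 3)*(s - 2)*(s - 2)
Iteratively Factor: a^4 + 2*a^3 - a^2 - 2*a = (a + 2)*(a^3 - a) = a*(a + 2)*(a^2 - 1) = a*(a - 1)*(a + 2)*(a + 1)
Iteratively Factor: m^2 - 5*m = (m)*(m - 5)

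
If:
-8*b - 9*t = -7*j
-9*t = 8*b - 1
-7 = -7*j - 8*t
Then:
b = -23/32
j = 1/7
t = 3/4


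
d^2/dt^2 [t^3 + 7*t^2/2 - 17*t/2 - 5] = 6*t + 7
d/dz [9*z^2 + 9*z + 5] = 18*z + 9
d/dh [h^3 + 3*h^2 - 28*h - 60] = 3*h^2 + 6*h - 28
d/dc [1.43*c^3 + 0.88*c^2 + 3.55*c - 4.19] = 4.29*c^2 + 1.76*c + 3.55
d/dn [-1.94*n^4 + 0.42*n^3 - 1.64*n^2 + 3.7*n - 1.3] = -7.76*n^3 + 1.26*n^2 - 3.28*n + 3.7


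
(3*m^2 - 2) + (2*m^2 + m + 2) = 5*m^2 + m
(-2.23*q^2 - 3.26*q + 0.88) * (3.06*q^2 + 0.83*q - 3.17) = -6.8238*q^4 - 11.8265*q^3 + 7.0561*q^2 + 11.0646*q - 2.7896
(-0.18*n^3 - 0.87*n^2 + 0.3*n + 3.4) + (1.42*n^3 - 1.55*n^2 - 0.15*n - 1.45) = 1.24*n^3 - 2.42*n^2 + 0.15*n + 1.95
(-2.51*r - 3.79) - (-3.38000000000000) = -2.51*r - 0.41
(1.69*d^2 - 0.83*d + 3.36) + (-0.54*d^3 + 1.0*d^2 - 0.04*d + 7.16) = -0.54*d^3 + 2.69*d^2 - 0.87*d + 10.52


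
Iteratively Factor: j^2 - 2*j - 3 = (j - 3)*(j + 1)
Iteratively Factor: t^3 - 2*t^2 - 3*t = (t)*(t^2 - 2*t - 3) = t*(t - 3)*(t + 1)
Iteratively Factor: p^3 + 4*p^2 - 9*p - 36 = (p + 3)*(p^2 + p - 12) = (p - 3)*(p + 3)*(p + 4)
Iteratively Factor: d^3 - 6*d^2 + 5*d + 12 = (d + 1)*(d^2 - 7*d + 12) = (d - 3)*(d + 1)*(d - 4)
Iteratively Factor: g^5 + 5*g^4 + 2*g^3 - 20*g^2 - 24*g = (g)*(g^4 + 5*g^3 + 2*g^2 - 20*g - 24) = g*(g + 2)*(g^3 + 3*g^2 - 4*g - 12) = g*(g - 2)*(g + 2)*(g^2 + 5*g + 6) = g*(g - 2)*(g + 2)^2*(g + 3)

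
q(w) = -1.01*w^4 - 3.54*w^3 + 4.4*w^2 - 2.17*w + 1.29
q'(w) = -4.04*w^3 - 10.62*w^2 + 8.8*w - 2.17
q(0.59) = 0.69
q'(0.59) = -1.50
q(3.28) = -200.31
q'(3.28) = -230.12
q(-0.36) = 2.79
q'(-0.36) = -6.53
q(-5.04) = -74.49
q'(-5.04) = 200.93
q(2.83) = -114.63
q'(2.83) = -153.89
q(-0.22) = 2.02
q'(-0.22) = -4.58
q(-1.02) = 10.74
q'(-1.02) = -17.91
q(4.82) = -848.50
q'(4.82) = -658.88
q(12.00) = -26451.63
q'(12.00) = -8406.97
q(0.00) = 1.29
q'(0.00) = -2.17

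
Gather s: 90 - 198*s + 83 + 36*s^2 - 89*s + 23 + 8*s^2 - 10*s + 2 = 44*s^2 - 297*s + 198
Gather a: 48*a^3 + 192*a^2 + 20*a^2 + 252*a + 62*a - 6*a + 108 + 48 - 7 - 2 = 48*a^3 + 212*a^2 + 308*a + 147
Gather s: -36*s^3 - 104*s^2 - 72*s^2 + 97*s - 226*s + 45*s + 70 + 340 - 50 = -36*s^3 - 176*s^2 - 84*s + 360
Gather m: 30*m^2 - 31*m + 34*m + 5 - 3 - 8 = 30*m^2 + 3*m - 6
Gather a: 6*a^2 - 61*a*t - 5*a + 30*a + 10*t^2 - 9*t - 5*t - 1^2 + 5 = 6*a^2 + a*(25 - 61*t) + 10*t^2 - 14*t + 4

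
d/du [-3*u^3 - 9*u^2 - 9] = 9*u*(-u - 2)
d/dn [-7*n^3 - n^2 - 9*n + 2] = -21*n^2 - 2*n - 9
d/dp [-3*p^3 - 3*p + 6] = -9*p^2 - 3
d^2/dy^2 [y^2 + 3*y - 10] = 2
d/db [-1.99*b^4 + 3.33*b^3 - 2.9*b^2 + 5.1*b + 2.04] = -7.96*b^3 + 9.99*b^2 - 5.8*b + 5.1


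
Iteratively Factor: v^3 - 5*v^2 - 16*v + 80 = (v + 4)*(v^2 - 9*v + 20) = (v - 4)*(v + 4)*(v - 5)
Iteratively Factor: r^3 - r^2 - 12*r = (r - 4)*(r^2 + 3*r) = (r - 4)*(r + 3)*(r)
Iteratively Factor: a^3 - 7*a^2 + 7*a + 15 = (a - 3)*(a^2 - 4*a - 5) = (a - 5)*(a - 3)*(a + 1)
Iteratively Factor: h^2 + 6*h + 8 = (h + 4)*(h + 2)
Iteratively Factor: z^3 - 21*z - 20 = (z + 4)*(z^2 - 4*z - 5) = (z + 1)*(z + 4)*(z - 5)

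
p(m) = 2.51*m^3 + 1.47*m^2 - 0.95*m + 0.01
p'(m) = 7.53*m^2 + 2.94*m - 0.95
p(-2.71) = -36.57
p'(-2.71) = 46.38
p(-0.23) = 0.28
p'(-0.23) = -1.23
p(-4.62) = -211.74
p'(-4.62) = 146.19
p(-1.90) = -10.09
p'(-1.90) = 20.65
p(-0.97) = 0.02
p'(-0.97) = 3.28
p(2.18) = 30.93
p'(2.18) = 41.24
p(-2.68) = -35.20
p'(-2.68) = 45.25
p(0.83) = 1.67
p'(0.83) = 6.68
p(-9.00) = -1702.16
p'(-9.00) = 582.52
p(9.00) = 1940.32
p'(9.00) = 635.44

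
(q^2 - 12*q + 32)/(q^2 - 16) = (q - 8)/(q + 4)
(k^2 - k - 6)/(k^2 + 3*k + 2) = (k - 3)/(k + 1)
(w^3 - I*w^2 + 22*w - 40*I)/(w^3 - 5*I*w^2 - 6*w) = (w^2 + I*w + 20)/(w*(w - 3*I))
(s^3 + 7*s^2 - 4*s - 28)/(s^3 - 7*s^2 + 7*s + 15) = (s^3 + 7*s^2 - 4*s - 28)/(s^3 - 7*s^2 + 7*s + 15)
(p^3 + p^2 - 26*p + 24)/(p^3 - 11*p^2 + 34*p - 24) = (p + 6)/(p - 6)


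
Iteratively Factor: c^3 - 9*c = (c + 3)*(c^2 - 3*c) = (c - 3)*(c + 3)*(c)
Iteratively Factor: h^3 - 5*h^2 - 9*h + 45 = (h + 3)*(h^2 - 8*h + 15) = (h - 3)*(h + 3)*(h - 5)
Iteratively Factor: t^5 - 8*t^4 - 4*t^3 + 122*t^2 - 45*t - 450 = (t + 2)*(t^4 - 10*t^3 + 16*t^2 + 90*t - 225) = (t - 5)*(t + 2)*(t^3 - 5*t^2 - 9*t + 45) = (t - 5)*(t - 3)*(t + 2)*(t^2 - 2*t - 15) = (t - 5)^2*(t - 3)*(t + 2)*(t + 3)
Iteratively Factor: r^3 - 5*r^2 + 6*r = (r - 2)*(r^2 - 3*r) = r*(r - 2)*(r - 3)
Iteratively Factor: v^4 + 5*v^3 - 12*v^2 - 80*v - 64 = (v + 4)*(v^3 + v^2 - 16*v - 16) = (v + 4)^2*(v^2 - 3*v - 4) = (v + 1)*(v + 4)^2*(v - 4)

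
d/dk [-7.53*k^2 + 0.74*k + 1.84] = 0.74 - 15.06*k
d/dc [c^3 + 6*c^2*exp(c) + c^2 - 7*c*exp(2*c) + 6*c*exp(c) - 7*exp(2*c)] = 6*c^2*exp(c) + 3*c^2 - 14*c*exp(2*c) + 18*c*exp(c) + 2*c - 21*exp(2*c) + 6*exp(c)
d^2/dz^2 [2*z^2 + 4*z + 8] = 4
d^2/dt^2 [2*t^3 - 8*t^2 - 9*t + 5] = 12*t - 16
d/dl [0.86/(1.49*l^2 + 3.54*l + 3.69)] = (-2.5628*l - 3.0444)/(1.49*l^2 + 3.54*l + 3.69)^2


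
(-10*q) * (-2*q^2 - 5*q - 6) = 20*q^3 + 50*q^2 + 60*q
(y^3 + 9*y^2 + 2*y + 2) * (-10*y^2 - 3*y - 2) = -10*y^5 - 93*y^4 - 49*y^3 - 44*y^2 - 10*y - 4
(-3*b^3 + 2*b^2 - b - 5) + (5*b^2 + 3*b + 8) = -3*b^3 + 7*b^2 + 2*b + 3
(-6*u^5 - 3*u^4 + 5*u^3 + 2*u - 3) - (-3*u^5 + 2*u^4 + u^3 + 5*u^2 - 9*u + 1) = -3*u^5 - 5*u^4 + 4*u^3 - 5*u^2 + 11*u - 4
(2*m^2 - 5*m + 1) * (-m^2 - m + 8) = -2*m^4 + 3*m^3 + 20*m^2 - 41*m + 8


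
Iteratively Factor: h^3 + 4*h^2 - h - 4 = (h - 1)*(h^2 + 5*h + 4) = (h - 1)*(h + 1)*(h + 4)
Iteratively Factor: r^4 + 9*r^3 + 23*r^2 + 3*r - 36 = (r + 3)*(r^3 + 6*r^2 + 5*r - 12) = (r - 1)*(r + 3)*(r^2 + 7*r + 12) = (r - 1)*(r + 3)*(r + 4)*(r + 3)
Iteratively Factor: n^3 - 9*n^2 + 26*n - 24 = (n - 3)*(n^2 - 6*n + 8) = (n - 3)*(n - 2)*(n - 4)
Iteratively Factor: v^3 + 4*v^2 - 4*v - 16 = (v + 4)*(v^2 - 4) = (v + 2)*(v + 4)*(v - 2)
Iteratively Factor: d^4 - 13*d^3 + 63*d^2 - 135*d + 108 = (d - 3)*(d^3 - 10*d^2 + 33*d - 36) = (d - 3)^2*(d^2 - 7*d + 12) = (d - 3)^3*(d - 4)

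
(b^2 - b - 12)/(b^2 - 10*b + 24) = (b + 3)/(b - 6)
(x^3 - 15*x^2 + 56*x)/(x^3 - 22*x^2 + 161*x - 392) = x/(x - 7)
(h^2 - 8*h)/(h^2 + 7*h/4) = 4*(h - 8)/(4*h + 7)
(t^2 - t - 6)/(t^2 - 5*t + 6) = (t + 2)/(t - 2)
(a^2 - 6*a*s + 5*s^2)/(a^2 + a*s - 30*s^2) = (a - s)/(a + 6*s)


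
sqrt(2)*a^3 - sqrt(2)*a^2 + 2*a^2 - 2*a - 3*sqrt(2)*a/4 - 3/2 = (a - 3/2)*(a + sqrt(2))*(sqrt(2)*a + sqrt(2)/2)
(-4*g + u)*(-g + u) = 4*g^2 - 5*g*u + u^2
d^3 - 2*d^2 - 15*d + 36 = (d - 3)^2*(d + 4)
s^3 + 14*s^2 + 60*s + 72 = (s + 2)*(s + 6)^2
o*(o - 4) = o^2 - 4*o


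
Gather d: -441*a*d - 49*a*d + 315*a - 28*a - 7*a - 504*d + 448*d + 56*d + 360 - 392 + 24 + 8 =-490*a*d + 280*a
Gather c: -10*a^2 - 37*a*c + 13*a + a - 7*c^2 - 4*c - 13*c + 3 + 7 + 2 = -10*a^2 + 14*a - 7*c^2 + c*(-37*a - 17) + 12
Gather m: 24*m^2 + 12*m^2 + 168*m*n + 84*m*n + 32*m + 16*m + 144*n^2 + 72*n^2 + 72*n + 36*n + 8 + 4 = 36*m^2 + m*(252*n + 48) + 216*n^2 + 108*n + 12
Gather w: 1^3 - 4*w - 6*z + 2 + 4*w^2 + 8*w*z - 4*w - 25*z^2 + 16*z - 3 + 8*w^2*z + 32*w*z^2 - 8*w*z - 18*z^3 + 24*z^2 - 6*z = w^2*(8*z + 4) + w*(32*z^2 - 8) - 18*z^3 - z^2 + 4*z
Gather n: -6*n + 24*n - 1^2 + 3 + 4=18*n + 6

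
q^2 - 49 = (q - 7)*(q + 7)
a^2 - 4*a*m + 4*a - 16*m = (a + 4)*(a - 4*m)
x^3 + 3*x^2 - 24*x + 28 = (x - 2)^2*(x + 7)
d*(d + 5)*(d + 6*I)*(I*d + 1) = I*d^4 - 5*d^3 + 5*I*d^3 - 25*d^2 + 6*I*d^2 + 30*I*d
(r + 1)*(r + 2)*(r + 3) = r^3 + 6*r^2 + 11*r + 6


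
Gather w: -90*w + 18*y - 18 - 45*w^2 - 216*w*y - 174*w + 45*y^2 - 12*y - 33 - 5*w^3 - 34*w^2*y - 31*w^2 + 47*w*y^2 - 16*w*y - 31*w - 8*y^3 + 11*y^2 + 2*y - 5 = -5*w^3 + w^2*(-34*y - 76) + w*(47*y^2 - 232*y - 295) - 8*y^3 + 56*y^2 + 8*y - 56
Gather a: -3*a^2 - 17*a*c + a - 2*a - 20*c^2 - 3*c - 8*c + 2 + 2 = -3*a^2 + a*(-17*c - 1) - 20*c^2 - 11*c + 4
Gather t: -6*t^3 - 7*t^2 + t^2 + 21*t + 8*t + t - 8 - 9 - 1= -6*t^3 - 6*t^2 + 30*t - 18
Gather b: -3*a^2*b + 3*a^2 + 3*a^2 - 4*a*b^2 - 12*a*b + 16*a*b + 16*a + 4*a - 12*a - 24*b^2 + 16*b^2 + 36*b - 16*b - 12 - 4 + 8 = 6*a^2 + 8*a + b^2*(-4*a - 8) + b*(-3*a^2 + 4*a + 20) - 8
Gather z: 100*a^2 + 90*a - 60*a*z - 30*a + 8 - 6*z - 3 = 100*a^2 + 60*a + z*(-60*a - 6) + 5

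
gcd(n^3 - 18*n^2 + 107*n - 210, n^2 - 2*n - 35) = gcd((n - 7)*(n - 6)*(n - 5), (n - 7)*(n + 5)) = n - 7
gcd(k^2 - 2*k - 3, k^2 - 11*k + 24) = k - 3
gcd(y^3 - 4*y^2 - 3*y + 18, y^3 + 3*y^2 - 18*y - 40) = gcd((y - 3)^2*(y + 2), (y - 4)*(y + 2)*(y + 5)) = y + 2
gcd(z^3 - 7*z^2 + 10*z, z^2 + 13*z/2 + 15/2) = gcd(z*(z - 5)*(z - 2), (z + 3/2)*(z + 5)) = 1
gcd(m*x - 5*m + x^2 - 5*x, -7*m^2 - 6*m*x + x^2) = m + x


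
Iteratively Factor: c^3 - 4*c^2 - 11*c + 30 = (c - 5)*(c^2 + c - 6) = (c - 5)*(c - 2)*(c + 3)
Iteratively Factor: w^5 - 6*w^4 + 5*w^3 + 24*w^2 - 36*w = (w - 3)*(w^4 - 3*w^3 - 4*w^2 + 12*w) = w*(w - 3)*(w^3 - 3*w^2 - 4*w + 12) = w*(w - 3)*(w + 2)*(w^2 - 5*w + 6) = w*(w - 3)*(w - 2)*(w + 2)*(w - 3)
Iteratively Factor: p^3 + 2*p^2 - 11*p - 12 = (p - 3)*(p^2 + 5*p + 4) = (p - 3)*(p + 4)*(p + 1)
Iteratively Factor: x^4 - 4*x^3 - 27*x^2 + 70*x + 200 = (x + 2)*(x^3 - 6*x^2 - 15*x + 100) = (x - 5)*(x + 2)*(x^2 - x - 20) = (x - 5)*(x + 2)*(x + 4)*(x - 5)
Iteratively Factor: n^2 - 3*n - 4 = (n + 1)*(n - 4)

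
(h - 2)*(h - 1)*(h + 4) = h^3 + h^2 - 10*h + 8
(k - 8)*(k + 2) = k^2 - 6*k - 16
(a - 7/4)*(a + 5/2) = a^2 + 3*a/4 - 35/8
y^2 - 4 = (y - 2)*(y + 2)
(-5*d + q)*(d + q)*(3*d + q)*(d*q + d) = -15*d^4*q - 15*d^4 - 17*d^3*q^2 - 17*d^3*q - d^2*q^3 - d^2*q^2 + d*q^4 + d*q^3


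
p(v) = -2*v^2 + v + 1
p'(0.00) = 1.00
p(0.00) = 1.00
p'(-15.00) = 61.00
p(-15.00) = -464.00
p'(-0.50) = 3.00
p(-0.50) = 0.00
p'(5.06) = -19.24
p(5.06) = -45.15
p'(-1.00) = 5.00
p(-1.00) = -2.00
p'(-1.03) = 5.12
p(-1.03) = -2.15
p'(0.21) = 0.16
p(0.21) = 1.12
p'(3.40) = -12.60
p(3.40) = -18.72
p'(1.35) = -4.40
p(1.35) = -1.30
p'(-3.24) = 13.96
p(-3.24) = -23.24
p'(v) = 1 - 4*v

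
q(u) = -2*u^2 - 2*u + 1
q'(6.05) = -26.20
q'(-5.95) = 21.80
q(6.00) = -83.00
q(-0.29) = 1.41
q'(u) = -4*u - 2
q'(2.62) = -12.48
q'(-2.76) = 9.04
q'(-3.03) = 10.12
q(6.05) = -84.30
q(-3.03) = -11.30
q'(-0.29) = -0.84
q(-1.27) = 0.31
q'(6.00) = -26.00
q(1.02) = -3.12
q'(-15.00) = 58.00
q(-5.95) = -57.90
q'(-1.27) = 3.08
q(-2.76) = -8.72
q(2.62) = -17.97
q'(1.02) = -6.08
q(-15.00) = -419.00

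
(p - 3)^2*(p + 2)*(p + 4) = p^4 - 19*p^2 + 6*p + 72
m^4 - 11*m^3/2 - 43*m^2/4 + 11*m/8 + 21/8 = (m - 7)*(m - 1/2)*(m + 1/2)*(m + 3/2)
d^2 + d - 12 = (d - 3)*(d + 4)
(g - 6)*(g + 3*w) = g^2 + 3*g*w - 6*g - 18*w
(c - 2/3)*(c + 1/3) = c^2 - c/3 - 2/9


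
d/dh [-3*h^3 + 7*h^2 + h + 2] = -9*h^2 + 14*h + 1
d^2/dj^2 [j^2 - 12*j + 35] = 2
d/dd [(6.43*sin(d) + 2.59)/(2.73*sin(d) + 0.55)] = -3.5342*cos(d)/(2.73*sin(d) + 0.55)^2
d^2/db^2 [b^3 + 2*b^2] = 6*b + 4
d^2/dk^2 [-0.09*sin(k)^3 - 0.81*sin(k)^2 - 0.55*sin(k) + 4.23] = 0.6175*sin(k) - 0.2025*sin(3*k) - 1.62*cos(2*k)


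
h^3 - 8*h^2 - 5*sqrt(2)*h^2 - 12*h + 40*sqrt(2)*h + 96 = (h - 8)*(h - 6*sqrt(2))*(h + sqrt(2))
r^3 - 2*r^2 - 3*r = r*(r - 3)*(r + 1)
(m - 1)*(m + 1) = m^2 - 1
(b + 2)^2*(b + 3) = b^3 + 7*b^2 + 16*b + 12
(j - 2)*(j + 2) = j^2 - 4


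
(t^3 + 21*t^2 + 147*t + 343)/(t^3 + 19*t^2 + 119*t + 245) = (t + 7)/(t + 5)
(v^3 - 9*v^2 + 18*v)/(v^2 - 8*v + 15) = v*(v - 6)/(v - 5)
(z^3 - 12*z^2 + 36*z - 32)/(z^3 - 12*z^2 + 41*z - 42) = (z^2 - 10*z + 16)/(z^2 - 10*z + 21)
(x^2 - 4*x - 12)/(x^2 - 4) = (x - 6)/(x - 2)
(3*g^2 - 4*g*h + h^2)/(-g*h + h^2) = (-3*g + h)/h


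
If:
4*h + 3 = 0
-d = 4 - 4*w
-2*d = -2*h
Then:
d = -3/4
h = -3/4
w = 13/16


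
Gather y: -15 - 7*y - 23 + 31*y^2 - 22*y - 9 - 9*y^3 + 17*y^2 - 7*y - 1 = -9*y^3 + 48*y^2 - 36*y - 48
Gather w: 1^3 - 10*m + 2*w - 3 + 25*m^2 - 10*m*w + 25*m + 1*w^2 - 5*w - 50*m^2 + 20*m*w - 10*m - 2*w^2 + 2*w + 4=-25*m^2 + 5*m - w^2 + w*(10*m - 1) + 2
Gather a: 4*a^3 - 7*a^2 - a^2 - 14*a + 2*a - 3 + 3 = 4*a^3 - 8*a^2 - 12*a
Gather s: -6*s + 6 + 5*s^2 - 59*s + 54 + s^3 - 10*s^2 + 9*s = s^3 - 5*s^2 - 56*s + 60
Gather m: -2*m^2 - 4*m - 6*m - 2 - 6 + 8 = -2*m^2 - 10*m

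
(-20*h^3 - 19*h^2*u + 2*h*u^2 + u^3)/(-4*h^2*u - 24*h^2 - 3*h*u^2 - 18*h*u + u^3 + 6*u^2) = (5*h + u)/(u + 6)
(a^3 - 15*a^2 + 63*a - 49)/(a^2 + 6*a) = (a^3 - 15*a^2 + 63*a - 49)/(a*(a + 6))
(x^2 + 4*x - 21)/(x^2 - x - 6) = (x + 7)/(x + 2)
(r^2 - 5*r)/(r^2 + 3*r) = (r - 5)/(r + 3)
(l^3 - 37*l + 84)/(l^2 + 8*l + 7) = (l^2 - 7*l + 12)/(l + 1)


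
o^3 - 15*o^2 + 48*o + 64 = (o - 8)^2*(o + 1)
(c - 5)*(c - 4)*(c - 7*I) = c^3 - 9*c^2 - 7*I*c^2 + 20*c + 63*I*c - 140*I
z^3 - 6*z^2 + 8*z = z*(z - 4)*(z - 2)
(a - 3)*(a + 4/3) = a^2 - 5*a/3 - 4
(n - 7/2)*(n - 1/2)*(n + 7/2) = n^3 - n^2/2 - 49*n/4 + 49/8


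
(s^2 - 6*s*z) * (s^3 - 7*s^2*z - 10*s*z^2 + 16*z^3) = s^5 - 13*s^4*z + 32*s^3*z^2 + 76*s^2*z^3 - 96*s*z^4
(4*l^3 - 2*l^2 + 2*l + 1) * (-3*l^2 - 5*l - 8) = -12*l^5 - 14*l^4 - 28*l^3 + 3*l^2 - 21*l - 8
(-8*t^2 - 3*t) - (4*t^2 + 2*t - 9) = -12*t^2 - 5*t + 9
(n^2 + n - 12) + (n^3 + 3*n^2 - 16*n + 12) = n^3 + 4*n^2 - 15*n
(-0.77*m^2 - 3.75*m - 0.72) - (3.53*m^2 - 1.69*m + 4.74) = -4.3*m^2 - 2.06*m - 5.46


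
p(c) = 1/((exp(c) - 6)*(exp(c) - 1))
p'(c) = -exp(c)/((exp(c) - 6)*(exp(c) - 1)^2) - exp(c)/((exp(c) - 6)^2*(exp(c) - 1))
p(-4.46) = 0.17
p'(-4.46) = 0.00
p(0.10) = -1.94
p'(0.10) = 19.97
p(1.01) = -0.18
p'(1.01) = 0.13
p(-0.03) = 6.73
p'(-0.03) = 222.20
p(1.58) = -0.23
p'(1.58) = -0.68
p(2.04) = 0.09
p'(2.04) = -0.50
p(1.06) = -0.17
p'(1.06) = 0.10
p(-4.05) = 0.17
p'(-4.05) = 0.00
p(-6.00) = 0.17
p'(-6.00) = 0.00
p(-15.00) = 0.17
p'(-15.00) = 0.00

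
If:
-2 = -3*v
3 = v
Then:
No Solution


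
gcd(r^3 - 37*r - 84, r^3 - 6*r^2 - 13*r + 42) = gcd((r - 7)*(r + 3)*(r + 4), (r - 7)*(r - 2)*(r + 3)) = r^2 - 4*r - 21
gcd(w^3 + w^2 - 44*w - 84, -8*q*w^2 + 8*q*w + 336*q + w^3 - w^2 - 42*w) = w^2 - w - 42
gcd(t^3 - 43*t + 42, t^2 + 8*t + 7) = t + 7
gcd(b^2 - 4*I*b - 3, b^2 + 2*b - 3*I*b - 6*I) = b - 3*I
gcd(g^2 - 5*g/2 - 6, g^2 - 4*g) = g - 4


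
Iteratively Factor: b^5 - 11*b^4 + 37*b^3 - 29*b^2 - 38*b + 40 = (b + 1)*(b^4 - 12*b^3 + 49*b^2 - 78*b + 40) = (b - 4)*(b + 1)*(b^3 - 8*b^2 + 17*b - 10) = (b - 5)*(b - 4)*(b + 1)*(b^2 - 3*b + 2) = (b - 5)*(b - 4)*(b - 1)*(b + 1)*(b - 2)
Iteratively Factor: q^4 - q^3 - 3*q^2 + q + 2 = (q - 1)*(q^3 - 3*q - 2) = (q - 2)*(q - 1)*(q^2 + 2*q + 1) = (q - 2)*(q - 1)*(q + 1)*(q + 1)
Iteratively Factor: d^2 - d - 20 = (d + 4)*(d - 5)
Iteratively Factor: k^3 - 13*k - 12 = (k + 1)*(k^2 - k - 12) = (k + 1)*(k + 3)*(k - 4)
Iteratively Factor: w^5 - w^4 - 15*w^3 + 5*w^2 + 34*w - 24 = (w - 4)*(w^4 + 3*w^3 - 3*w^2 - 7*w + 6) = (w - 4)*(w + 2)*(w^3 + w^2 - 5*w + 3) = (w - 4)*(w + 2)*(w + 3)*(w^2 - 2*w + 1) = (w - 4)*(w - 1)*(w + 2)*(w + 3)*(w - 1)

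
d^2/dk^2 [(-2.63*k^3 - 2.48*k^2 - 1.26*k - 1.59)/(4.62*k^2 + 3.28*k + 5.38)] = (95.5252399999997*k^3 - 112.23444*k^2 - 413.39964*k - 54.2662)/(98.611128*k^6 + 210.028896*k^5 + 493.61004*k^4 + 524.44576*k^3 + 574.80996*k^2 + 284.812896*k + 155.720872)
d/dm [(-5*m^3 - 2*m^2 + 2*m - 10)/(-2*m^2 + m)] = 2*(5*m^4 - 5*m^3 + m^2 - 20*m + 5)/(m^2*(4*m^2 - 4*m + 1))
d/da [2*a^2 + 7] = 4*a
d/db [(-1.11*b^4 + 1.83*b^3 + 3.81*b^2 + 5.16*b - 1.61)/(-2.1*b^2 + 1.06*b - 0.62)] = (4.662*b^5 - 7.3728*b^4 + 6.6324*b^3 + 11.4708*b^2 - 11.4864*b - 1.4926)/(4.41*b^4 - 4.452*b^3 + 3.7276*b^2 - 1.3144*b + 0.3844)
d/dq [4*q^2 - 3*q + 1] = 8*q - 3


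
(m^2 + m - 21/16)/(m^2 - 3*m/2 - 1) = (-16*m^2 - 16*m + 21)/(8*(-2*m^2 + 3*m + 2))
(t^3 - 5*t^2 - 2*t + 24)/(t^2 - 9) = (t^2 - 2*t - 8)/(t + 3)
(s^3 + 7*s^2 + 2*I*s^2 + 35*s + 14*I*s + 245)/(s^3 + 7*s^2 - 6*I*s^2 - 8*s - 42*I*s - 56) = (s^2 + 2*I*s + 35)/(s^2 - 6*I*s - 8)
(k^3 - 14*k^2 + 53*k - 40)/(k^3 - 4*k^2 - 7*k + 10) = (k - 8)/(k + 2)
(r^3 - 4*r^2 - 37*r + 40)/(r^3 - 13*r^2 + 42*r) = (r^3 - 4*r^2 - 37*r + 40)/(r*(r^2 - 13*r + 42))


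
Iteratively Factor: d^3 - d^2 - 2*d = (d - 2)*(d^2 + d) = (d - 2)*(d + 1)*(d)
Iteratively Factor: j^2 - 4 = (j + 2)*(j - 2)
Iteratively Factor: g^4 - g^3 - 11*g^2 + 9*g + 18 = (g + 1)*(g^3 - 2*g^2 - 9*g + 18) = (g + 1)*(g + 3)*(g^2 - 5*g + 6) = (g - 2)*(g + 1)*(g + 3)*(g - 3)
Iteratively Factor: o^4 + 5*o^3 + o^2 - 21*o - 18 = (o + 3)*(o^3 + 2*o^2 - 5*o - 6) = (o + 1)*(o + 3)*(o^2 + o - 6) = (o + 1)*(o + 3)^2*(o - 2)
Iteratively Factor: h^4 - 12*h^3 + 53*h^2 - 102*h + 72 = (h - 2)*(h^3 - 10*h^2 + 33*h - 36) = (h - 3)*(h - 2)*(h^2 - 7*h + 12) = (h - 3)^2*(h - 2)*(h - 4)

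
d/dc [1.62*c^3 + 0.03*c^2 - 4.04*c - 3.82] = 4.86*c^2 + 0.06*c - 4.04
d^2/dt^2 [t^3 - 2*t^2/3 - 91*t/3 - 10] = 6*t - 4/3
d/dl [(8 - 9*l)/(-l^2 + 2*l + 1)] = (-9*l^2 + 16*l - 25)/(l^4 - 4*l^3 + 2*l^2 + 4*l + 1)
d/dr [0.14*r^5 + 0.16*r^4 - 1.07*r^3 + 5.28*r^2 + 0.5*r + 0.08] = 0.7*r^4 + 0.64*r^3 - 3.21*r^2 + 10.56*r + 0.5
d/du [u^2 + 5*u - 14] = 2*u + 5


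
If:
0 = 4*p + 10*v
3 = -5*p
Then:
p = -3/5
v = 6/25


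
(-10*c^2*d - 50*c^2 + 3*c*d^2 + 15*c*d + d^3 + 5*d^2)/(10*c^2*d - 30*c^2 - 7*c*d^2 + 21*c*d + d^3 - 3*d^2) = (-5*c*d - 25*c - d^2 - 5*d)/(5*c*d - 15*c - d^2 + 3*d)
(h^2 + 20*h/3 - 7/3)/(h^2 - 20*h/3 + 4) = (3*h^2 + 20*h - 7)/(3*h^2 - 20*h + 12)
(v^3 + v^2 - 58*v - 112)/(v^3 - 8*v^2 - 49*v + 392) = (v + 2)/(v - 7)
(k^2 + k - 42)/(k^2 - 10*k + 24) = (k + 7)/(k - 4)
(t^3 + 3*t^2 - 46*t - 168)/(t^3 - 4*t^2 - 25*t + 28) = (t + 6)/(t - 1)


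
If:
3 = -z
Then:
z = -3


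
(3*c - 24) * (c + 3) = 3*c^2 - 15*c - 72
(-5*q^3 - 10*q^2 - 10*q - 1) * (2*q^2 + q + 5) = -10*q^5 - 25*q^4 - 55*q^3 - 62*q^2 - 51*q - 5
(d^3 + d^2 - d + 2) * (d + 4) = d^4 + 5*d^3 + 3*d^2 - 2*d + 8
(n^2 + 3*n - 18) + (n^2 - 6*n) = 2*n^2 - 3*n - 18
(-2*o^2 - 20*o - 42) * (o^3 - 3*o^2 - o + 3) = -2*o^5 - 14*o^4 + 20*o^3 + 140*o^2 - 18*o - 126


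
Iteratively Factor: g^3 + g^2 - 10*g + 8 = (g - 1)*(g^2 + 2*g - 8) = (g - 1)*(g + 4)*(g - 2)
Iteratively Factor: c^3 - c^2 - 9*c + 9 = (c - 1)*(c^2 - 9) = (c - 3)*(c - 1)*(c + 3)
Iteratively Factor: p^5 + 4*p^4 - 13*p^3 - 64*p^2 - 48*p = (p - 4)*(p^4 + 8*p^3 + 19*p^2 + 12*p) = (p - 4)*(p + 3)*(p^3 + 5*p^2 + 4*p) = (p - 4)*(p + 1)*(p + 3)*(p^2 + 4*p) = p*(p - 4)*(p + 1)*(p + 3)*(p + 4)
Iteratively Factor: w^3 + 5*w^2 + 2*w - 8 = (w - 1)*(w^2 + 6*w + 8) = (w - 1)*(w + 4)*(w + 2)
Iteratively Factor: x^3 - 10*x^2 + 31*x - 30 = (x - 2)*(x^2 - 8*x + 15) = (x - 3)*(x - 2)*(x - 5)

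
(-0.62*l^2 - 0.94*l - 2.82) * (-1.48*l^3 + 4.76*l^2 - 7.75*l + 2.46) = 0.9176*l^5 - 1.56*l^4 + 4.5042*l^3 - 7.6634*l^2 + 19.5426*l - 6.9372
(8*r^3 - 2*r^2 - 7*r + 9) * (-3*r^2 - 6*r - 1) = -24*r^5 - 42*r^4 + 25*r^3 + 17*r^2 - 47*r - 9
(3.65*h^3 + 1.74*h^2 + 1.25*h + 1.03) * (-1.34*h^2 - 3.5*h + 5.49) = -4.891*h^5 - 15.1066*h^4 + 12.2735*h^3 + 3.7974*h^2 + 3.2575*h + 5.6547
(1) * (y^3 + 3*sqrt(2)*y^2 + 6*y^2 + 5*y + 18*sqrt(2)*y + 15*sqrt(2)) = y^3 + 3*sqrt(2)*y^2 + 6*y^2 + 5*y + 18*sqrt(2)*y + 15*sqrt(2)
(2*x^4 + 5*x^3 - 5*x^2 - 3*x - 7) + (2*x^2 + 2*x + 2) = 2*x^4 + 5*x^3 - 3*x^2 - x - 5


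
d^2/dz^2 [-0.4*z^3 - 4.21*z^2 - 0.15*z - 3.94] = -2.4*z - 8.42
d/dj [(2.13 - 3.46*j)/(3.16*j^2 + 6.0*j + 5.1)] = (10.9336*j^2 - 13.4616*j - 30.426)/(9.9856*j^4 + 37.92*j^3 + 68.232*j^2 + 61.2*j + 26.01)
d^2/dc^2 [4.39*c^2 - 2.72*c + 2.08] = 8.78000000000000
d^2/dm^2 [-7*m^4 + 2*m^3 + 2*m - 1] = 12*m*(1 - 7*m)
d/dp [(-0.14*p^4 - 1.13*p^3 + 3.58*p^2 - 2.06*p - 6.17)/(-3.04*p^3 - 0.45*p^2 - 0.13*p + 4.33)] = (0.4256*p^6 + 0.125999999999999*p^5 + 11.4463*p^4 - 14.6558*p^3 - 72.3415*p^2 + 25.4498*p - 9.7219)/(9.2416*p^6 + 2.736*p^5 + 0.9929*p^4 - 26.2094*p^3 - 3.8801*p^2 - 1.1258*p + 18.7489)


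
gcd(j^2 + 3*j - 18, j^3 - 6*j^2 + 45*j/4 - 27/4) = j - 3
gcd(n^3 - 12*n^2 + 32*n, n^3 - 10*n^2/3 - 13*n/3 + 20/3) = n - 4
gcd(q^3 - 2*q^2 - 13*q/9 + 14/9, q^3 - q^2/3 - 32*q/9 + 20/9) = q - 2/3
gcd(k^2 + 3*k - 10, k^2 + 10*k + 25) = k + 5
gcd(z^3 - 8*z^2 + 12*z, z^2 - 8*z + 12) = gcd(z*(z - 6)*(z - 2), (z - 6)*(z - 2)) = z^2 - 8*z + 12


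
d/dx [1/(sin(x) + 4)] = -cos(x)/(sin(x) + 4)^2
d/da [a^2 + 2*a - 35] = 2*a + 2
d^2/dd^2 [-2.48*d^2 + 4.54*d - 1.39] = -4.96000000000000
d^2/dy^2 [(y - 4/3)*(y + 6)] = 2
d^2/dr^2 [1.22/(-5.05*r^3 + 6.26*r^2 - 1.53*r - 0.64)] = ((36.966*r - 15.2744)*(5.05*r^3 - 6.26*r^2 + 1.53*r + 0.64) - 1.22*(15.15*r^2 - 12.52*r + 1.53)*(30.3*r^2 - 25.04*r + 3.06))/(5.05*r^3 - 6.26*r^2 + 1.53*r + 0.64)^3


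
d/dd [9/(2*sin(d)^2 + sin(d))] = -(36/tan(d) + 9*cos(d)/sin(d)^2)/(2*sin(d) + 1)^2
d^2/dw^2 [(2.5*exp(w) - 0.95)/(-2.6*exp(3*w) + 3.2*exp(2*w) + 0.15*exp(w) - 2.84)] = (-67.6000000000001*exp(6*w) + 120.198*exp(5*w) - 116.444*exp(4*w) + 279.351*exp(3*w) - 198.0852*exp(2*w) + 33.490775*exp(w) - 19.7593)*exp(w)/(17.576*exp(9*w) - 64.896*exp(8*w) + 76.83*exp(7*w) + 32.3152*exp(6*w) - 146.2053*exp(5*w) + 80.3832*exp(4*w) + 71.087505*exp(3*w) - 77.23806*exp(2*w) - 3.62952*exp(w) + 22.906304)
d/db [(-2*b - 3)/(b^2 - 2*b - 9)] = 2*(b^2 + 3*b + 6)/(b^4 - 4*b^3 - 14*b^2 + 36*b + 81)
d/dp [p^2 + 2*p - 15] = 2*p + 2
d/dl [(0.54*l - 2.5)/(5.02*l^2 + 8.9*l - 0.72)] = (-2.7108*l^2 + 25.1*l + 21.8612)/(25.2004*l^4 + 89.356*l^3 + 71.9812*l^2 - 12.816*l + 0.5184)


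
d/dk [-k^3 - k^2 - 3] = k*(-3*k - 2)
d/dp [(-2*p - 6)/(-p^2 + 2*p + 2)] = 2*(-p^2 - 6*p + 4)/(p^4 - 4*p^3 + 8*p + 4)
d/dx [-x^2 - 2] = -2*x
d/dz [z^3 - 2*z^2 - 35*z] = 3*z^2 - 4*z - 35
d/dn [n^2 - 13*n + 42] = 2*n - 13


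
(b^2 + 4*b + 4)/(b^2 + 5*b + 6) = (b + 2)/(b + 3)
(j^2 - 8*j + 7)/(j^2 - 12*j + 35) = (j - 1)/(j - 5)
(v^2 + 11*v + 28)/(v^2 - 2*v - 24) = (v + 7)/(v - 6)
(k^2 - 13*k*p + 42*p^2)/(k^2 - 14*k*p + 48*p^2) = (-k + 7*p)/(-k + 8*p)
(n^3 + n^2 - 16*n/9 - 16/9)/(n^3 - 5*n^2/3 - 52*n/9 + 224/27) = 3*(3*n^2 + 7*n + 4)/(9*n^2 - 3*n - 56)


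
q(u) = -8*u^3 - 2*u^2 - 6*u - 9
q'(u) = -24*u^2 - 4*u - 6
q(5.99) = -1836.07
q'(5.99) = -891.08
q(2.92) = -242.75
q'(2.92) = -222.31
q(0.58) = -14.71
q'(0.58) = -16.39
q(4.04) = -593.40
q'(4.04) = -413.88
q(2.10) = -104.51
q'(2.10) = -120.24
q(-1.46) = 20.39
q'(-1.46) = -51.32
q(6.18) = -2010.70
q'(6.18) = -947.34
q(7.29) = -3258.39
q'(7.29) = -1310.62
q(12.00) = -14193.00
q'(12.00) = -3510.00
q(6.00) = -1845.00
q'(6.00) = -894.00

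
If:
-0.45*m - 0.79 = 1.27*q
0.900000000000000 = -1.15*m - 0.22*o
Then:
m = -2.82222222222222*q - 1.75555555555556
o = 14.7525252525253*q + 5.08585858585859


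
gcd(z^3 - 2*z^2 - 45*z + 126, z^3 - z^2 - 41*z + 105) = z^2 + 4*z - 21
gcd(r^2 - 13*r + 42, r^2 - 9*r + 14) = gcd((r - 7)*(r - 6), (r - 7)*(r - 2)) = r - 7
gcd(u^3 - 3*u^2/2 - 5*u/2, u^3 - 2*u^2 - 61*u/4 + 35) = u - 5/2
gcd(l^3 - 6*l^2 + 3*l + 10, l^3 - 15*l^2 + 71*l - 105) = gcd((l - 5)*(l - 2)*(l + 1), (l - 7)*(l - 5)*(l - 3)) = l - 5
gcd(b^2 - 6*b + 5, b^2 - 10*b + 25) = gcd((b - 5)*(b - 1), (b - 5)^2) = b - 5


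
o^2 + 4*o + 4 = (o + 2)^2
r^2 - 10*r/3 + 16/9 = (r - 8/3)*(r - 2/3)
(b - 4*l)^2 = b^2 - 8*b*l + 16*l^2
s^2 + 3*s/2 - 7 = (s - 2)*(s + 7/2)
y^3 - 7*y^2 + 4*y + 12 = (y - 6)*(y - 2)*(y + 1)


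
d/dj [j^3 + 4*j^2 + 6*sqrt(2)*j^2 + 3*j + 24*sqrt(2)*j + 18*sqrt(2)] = 3*j^2 + 8*j + 12*sqrt(2)*j + 3 + 24*sqrt(2)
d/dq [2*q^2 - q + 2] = 4*q - 1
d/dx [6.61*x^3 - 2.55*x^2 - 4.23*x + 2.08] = 19.83*x^2 - 5.1*x - 4.23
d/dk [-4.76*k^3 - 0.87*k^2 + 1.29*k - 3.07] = -14.28*k^2 - 1.74*k + 1.29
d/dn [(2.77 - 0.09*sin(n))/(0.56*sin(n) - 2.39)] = -1.3361*cos(n)/(0.56*sin(n) - 2.39)^2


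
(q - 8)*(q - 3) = q^2 - 11*q + 24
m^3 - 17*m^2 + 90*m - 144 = (m - 8)*(m - 6)*(m - 3)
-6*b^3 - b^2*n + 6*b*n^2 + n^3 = (-b + n)*(b + n)*(6*b + n)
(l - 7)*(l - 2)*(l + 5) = l^3 - 4*l^2 - 31*l + 70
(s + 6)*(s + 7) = s^2 + 13*s + 42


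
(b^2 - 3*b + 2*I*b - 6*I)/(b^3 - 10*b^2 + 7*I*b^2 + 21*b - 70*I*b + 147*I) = (b + 2*I)/(b^2 + 7*b*(-1 + I) - 49*I)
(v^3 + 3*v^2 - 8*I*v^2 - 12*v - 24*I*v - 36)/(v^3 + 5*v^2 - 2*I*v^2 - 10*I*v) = (v^2 + 3*v*(1 - 2*I) - 18*I)/(v*(v + 5))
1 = 1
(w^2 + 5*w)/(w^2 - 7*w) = (w + 5)/(w - 7)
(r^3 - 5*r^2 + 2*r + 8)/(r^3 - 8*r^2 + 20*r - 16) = (r + 1)/(r - 2)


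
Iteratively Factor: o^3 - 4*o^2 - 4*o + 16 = (o + 2)*(o^2 - 6*o + 8) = (o - 2)*(o + 2)*(o - 4)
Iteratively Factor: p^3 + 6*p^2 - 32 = (p - 2)*(p^2 + 8*p + 16) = (p - 2)*(p + 4)*(p + 4)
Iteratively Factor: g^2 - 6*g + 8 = (g - 4)*(g - 2)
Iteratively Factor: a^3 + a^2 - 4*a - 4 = (a + 2)*(a^2 - a - 2) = (a - 2)*(a + 2)*(a + 1)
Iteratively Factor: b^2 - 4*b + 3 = (b - 1)*(b - 3)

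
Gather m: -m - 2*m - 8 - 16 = -3*m - 24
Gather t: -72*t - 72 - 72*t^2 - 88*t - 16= -72*t^2 - 160*t - 88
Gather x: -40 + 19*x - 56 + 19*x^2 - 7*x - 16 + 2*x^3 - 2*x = 2*x^3 + 19*x^2 + 10*x - 112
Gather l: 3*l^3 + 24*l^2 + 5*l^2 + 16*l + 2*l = 3*l^3 + 29*l^2 + 18*l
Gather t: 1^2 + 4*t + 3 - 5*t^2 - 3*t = -5*t^2 + t + 4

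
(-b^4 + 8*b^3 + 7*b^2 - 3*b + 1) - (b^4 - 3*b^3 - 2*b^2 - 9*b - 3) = -2*b^4 + 11*b^3 + 9*b^2 + 6*b + 4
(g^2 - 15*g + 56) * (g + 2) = g^3 - 13*g^2 + 26*g + 112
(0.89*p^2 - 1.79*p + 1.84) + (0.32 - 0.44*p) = 0.89*p^2 - 2.23*p + 2.16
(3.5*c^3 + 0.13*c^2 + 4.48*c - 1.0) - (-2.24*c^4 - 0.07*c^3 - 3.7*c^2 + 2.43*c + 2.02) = 2.24*c^4 + 3.57*c^3 + 3.83*c^2 + 2.05*c - 3.02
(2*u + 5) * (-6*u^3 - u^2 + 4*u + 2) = -12*u^4 - 32*u^3 + 3*u^2 + 24*u + 10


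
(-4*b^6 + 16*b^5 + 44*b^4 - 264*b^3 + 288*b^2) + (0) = -4*b^6 + 16*b^5 + 44*b^4 - 264*b^3 + 288*b^2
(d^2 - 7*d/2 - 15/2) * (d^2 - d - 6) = d^4 - 9*d^3/2 - 10*d^2 + 57*d/2 + 45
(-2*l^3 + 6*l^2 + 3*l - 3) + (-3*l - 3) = -2*l^3 + 6*l^2 - 6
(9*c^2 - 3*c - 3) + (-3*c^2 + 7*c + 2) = 6*c^2 + 4*c - 1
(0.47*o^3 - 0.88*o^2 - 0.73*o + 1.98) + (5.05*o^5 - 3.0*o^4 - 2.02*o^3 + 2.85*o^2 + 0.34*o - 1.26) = 5.05*o^5 - 3.0*o^4 - 1.55*o^3 + 1.97*o^2 - 0.39*o + 0.72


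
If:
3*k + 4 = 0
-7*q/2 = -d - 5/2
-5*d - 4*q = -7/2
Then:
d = 9/86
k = -4/3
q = 32/43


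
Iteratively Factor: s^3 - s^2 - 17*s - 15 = (s + 1)*(s^2 - 2*s - 15) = (s - 5)*(s + 1)*(s + 3)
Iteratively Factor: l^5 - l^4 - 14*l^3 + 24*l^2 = (l)*(l^4 - l^3 - 14*l^2 + 24*l) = l*(l - 3)*(l^3 + 2*l^2 - 8*l) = l*(l - 3)*(l - 2)*(l^2 + 4*l) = l*(l - 3)*(l - 2)*(l + 4)*(l)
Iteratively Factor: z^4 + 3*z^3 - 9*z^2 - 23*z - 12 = (z + 4)*(z^3 - z^2 - 5*z - 3) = (z - 3)*(z + 4)*(z^2 + 2*z + 1) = (z - 3)*(z + 1)*(z + 4)*(z + 1)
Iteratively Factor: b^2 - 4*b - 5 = (b - 5)*(b + 1)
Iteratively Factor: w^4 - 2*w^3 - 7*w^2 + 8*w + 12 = (w + 2)*(w^3 - 4*w^2 + w + 6) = (w + 1)*(w + 2)*(w^2 - 5*w + 6) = (w - 2)*(w + 1)*(w + 2)*(w - 3)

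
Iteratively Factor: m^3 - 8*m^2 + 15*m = (m - 5)*(m^2 - 3*m) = m*(m - 5)*(m - 3)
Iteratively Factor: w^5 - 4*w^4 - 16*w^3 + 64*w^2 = (w)*(w^4 - 4*w^3 - 16*w^2 + 64*w) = w*(w + 4)*(w^3 - 8*w^2 + 16*w) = w^2*(w + 4)*(w^2 - 8*w + 16) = w^2*(w - 4)*(w + 4)*(w - 4)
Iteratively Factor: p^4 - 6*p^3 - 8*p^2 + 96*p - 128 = (p + 4)*(p^3 - 10*p^2 + 32*p - 32) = (p - 4)*(p + 4)*(p^2 - 6*p + 8) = (p - 4)^2*(p + 4)*(p - 2)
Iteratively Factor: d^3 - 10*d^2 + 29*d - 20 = (d - 1)*(d^2 - 9*d + 20) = (d - 5)*(d - 1)*(d - 4)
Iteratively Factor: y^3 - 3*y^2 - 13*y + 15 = (y - 5)*(y^2 + 2*y - 3) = (y - 5)*(y - 1)*(y + 3)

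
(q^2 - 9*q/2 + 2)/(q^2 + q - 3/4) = 2*(q - 4)/(2*q + 3)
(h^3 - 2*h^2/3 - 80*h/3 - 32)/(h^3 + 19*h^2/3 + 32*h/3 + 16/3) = (h - 6)/(h + 1)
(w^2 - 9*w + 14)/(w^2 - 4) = (w - 7)/(w + 2)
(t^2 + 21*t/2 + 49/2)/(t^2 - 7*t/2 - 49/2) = (t + 7)/(t - 7)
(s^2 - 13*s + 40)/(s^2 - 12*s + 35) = (s - 8)/(s - 7)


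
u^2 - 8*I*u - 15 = (u - 5*I)*(u - 3*I)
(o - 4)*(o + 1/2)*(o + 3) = o^3 - o^2/2 - 25*o/2 - 6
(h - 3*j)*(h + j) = h^2 - 2*h*j - 3*j^2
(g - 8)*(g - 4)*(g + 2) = g^3 - 10*g^2 + 8*g + 64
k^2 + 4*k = k*(k + 4)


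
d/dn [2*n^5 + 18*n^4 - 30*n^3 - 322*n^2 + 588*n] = 10*n^4 + 72*n^3 - 90*n^2 - 644*n + 588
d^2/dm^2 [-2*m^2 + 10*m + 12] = -4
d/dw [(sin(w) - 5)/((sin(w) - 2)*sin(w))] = (-cos(w) + 10/tan(w) - 10*cos(w)/sin(w)^2)/(sin(w) - 2)^2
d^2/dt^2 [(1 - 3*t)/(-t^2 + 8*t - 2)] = 2*((25 - 9*t)*(t^2 - 8*t + 2) + 4*(t - 4)^2*(3*t - 1))/(t^2 - 8*t + 2)^3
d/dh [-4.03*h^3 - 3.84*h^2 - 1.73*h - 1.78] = -12.09*h^2 - 7.68*h - 1.73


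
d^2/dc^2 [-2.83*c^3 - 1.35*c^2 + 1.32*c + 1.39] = -16.98*c - 2.7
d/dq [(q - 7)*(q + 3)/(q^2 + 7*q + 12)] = 11/(q^2 + 8*q + 16)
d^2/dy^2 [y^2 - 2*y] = 2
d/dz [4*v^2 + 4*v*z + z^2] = 4*v + 2*z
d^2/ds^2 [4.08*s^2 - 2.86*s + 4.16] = 8.16000000000000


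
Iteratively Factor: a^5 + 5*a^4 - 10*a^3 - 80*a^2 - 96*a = (a + 2)*(a^4 + 3*a^3 - 16*a^2 - 48*a) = (a + 2)*(a + 3)*(a^3 - 16*a) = (a - 4)*(a + 2)*(a + 3)*(a^2 + 4*a) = a*(a - 4)*(a + 2)*(a + 3)*(a + 4)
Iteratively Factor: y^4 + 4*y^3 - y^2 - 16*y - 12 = (y + 2)*(y^3 + 2*y^2 - 5*y - 6) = (y + 1)*(y + 2)*(y^2 + y - 6) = (y - 2)*(y + 1)*(y + 2)*(y + 3)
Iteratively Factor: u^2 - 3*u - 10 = (u + 2)*(u - 5)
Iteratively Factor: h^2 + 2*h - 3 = (h - 1)*(h + 3)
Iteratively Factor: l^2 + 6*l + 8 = (l + 2)*(l + 4)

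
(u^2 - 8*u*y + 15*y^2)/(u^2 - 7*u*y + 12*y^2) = (-u + 5*y)/(-u + 4*y)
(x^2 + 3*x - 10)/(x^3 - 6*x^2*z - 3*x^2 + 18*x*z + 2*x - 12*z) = (x + 5)/(x^2 - 6*x*z - x + 6*z)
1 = 1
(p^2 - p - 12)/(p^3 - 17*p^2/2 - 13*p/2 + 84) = 2*(p - 4)/(2*p^2 - 23*p + 56)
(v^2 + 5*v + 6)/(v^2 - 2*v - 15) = (v + 2)/(v - 5)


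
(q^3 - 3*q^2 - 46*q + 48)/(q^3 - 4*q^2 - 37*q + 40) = (q + 6)/(q + 5)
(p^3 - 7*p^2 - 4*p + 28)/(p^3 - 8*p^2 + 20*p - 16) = (p^2 - 5*p - 14)/(p^2 - 6*p + 8)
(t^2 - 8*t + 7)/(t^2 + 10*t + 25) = (t^2 - 8*t + 7)/(t^2 + 10*t + 25)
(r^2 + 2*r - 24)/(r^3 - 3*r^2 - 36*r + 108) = (r - 4)/(r^2 - 9*r + 18)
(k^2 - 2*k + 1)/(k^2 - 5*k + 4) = (k - 1)/(k - 4)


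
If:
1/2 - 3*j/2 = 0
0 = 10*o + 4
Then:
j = 1/3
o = -2/5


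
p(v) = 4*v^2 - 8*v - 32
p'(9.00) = 64.00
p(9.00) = 220.00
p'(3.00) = 16.00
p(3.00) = -20.00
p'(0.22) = -6.24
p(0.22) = -33.57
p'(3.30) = 18.40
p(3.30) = -14.84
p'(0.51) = -3.92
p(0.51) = -35.04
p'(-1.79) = -22.32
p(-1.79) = -4.86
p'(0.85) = -1.20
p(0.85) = -35.91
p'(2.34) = 10.72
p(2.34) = -28.82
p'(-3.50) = -36.00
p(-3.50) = 45.00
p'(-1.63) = -21.04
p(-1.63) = -8.33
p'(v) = 8*v - 8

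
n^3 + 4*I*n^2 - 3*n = n*(n + I)*(n + 3*I)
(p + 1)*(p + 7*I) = p^2 + p + 7*I*p + 7*I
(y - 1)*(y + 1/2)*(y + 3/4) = y^3 + y^2/4 - 7*y/8 - 3/8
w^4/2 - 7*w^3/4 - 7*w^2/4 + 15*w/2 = w*(w/2 + 1)*(w - 3)*(w - 5/2)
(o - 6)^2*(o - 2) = o^3 - 14*o^2 + 60*o - 72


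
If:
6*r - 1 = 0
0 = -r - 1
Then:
No Solution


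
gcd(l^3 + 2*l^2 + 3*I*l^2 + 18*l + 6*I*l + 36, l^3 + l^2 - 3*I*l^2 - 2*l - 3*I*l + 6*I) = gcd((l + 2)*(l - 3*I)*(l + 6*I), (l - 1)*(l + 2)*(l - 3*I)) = l^2 + l*(2 - 3*I) - 6*I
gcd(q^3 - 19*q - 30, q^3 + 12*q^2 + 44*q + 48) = q + 2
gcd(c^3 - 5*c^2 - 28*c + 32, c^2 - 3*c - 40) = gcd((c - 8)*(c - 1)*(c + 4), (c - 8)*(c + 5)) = c - 8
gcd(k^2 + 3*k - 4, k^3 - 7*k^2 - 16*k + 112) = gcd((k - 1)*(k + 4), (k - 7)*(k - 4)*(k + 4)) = k + 4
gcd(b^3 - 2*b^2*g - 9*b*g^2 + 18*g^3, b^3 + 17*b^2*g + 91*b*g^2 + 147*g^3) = b + 3*g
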